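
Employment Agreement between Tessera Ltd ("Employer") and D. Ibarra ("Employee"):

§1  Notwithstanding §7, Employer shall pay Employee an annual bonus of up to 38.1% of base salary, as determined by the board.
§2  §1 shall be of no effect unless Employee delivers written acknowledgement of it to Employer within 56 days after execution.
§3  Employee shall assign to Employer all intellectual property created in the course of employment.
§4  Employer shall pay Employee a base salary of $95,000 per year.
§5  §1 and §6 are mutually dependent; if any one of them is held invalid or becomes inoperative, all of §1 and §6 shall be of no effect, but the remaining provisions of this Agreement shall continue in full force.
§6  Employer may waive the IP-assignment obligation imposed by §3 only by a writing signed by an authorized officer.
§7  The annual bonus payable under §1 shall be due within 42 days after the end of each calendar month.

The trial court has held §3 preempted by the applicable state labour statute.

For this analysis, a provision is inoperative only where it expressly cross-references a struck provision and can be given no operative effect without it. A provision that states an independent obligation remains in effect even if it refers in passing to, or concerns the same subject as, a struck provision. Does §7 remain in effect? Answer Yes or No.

§3 is struck. The only function of §6 is the waiver condition for §3, so it cannot stand once §3 is removed. §5 declares §1 and §6 mutually dependent; since one of them has fallen, all of them are of no effect. That brings down §1 as well. §2 and §7 in turn depend solely on a provision now struck and likewise fall. The remainder continues in force under §5. §4 and §5 remain in effect. §7 is among the inoperative provisions, so the answer is no.

No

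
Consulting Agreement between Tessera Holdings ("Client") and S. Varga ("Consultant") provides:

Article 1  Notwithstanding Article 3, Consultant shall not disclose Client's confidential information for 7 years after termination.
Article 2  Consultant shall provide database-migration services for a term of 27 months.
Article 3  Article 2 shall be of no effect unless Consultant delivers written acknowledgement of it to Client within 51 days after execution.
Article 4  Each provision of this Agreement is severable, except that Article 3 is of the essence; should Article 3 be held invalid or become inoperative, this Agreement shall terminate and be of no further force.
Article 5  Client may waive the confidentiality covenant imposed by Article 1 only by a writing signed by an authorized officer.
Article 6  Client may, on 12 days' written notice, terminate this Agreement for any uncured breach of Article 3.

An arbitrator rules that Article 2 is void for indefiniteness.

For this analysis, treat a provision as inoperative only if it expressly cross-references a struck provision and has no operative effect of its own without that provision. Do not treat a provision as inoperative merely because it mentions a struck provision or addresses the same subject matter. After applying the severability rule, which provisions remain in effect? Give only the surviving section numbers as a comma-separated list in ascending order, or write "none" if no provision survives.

Article 2 is struck. Article 3 operates only by reference to Article 2, so it falls with Article 2. Article 6 operates only by reference to Article 3, so it falls with Article 3. Article 4 makes Article 3 an essential term, and Article 3 has been rendered inoperative by the cascade; under Article 4, the entire Agreement is therefore void. No provision of the Agreement survives.

none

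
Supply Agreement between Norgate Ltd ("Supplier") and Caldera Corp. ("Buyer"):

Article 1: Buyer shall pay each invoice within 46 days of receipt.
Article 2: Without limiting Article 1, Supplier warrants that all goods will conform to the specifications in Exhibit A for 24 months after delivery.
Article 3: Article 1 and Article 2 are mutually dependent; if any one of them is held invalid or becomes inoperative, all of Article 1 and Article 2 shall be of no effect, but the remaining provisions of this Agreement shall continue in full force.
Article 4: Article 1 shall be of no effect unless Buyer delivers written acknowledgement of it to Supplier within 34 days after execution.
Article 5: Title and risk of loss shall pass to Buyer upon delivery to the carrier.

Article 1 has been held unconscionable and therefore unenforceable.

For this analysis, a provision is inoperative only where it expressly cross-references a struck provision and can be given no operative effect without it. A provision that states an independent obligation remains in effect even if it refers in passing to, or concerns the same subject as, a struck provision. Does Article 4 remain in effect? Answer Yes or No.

No

Article 1 is struck. The only function of Article 4 is the acknowledgement condition for Article 1, so it cannot stand once Article 1 is removed. Article 3 declares Article 1 and Article 2 mutually dependent; since one of them has fallen, all of them are of no effect. That brings down Article 2 as well. The remainder continues in force under Article 3. The provisions still in force are Article 3 and Article 5. Article 4 is among the inoperative provisions, so the answer is no.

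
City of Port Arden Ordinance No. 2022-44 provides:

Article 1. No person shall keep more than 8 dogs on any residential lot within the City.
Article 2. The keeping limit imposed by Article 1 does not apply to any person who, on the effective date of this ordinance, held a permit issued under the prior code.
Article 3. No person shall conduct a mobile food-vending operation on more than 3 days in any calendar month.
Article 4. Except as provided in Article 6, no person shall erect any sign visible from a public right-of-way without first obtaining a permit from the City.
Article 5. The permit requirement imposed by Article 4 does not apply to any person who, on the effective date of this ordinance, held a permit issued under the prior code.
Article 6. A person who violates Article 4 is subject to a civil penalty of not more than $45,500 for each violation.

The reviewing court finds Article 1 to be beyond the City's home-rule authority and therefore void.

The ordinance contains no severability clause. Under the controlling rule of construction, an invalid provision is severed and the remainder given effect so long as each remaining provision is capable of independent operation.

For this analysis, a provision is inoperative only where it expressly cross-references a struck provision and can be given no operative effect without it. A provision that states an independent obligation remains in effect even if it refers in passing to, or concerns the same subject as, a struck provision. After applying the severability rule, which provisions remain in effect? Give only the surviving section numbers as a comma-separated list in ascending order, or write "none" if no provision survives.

3, 4, 5, 6

Article 1 is struck. Article 2 merely fixes the grandfather exemption from Article 1; with Article 1 gone it has nothing to operate on and falls away. With no severability clause, the stated default rule severs what cannot stand and enforces each remaining provision that can operate on its own. The provisions still in force are Article 3, Article 4, Article 5, and Article 6.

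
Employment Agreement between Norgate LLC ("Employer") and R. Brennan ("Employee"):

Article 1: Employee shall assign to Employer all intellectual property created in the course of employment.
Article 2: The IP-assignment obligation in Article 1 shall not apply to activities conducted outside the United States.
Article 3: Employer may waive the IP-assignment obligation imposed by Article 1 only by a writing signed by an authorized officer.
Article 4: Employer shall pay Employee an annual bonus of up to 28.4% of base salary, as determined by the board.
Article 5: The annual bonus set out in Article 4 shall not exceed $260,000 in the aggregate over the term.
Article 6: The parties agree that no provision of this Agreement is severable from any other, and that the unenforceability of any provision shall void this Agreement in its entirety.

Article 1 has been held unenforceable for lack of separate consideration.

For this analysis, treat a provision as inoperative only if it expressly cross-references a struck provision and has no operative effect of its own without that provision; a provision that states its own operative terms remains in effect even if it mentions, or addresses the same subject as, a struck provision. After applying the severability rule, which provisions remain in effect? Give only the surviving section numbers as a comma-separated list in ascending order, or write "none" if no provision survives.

none

Article 1 is struck. Article 2 has no operative effect of its own apart from Article 1 and is therefore inoperative. The only function of Article 3 is the waiver condition for Article 1, so it cannot stand once Article 1 is removed. Article 6 provides that the Agreement is not severable, so the invalidity of any one provision voids the entire Agreement. No provision of the Agreement survives.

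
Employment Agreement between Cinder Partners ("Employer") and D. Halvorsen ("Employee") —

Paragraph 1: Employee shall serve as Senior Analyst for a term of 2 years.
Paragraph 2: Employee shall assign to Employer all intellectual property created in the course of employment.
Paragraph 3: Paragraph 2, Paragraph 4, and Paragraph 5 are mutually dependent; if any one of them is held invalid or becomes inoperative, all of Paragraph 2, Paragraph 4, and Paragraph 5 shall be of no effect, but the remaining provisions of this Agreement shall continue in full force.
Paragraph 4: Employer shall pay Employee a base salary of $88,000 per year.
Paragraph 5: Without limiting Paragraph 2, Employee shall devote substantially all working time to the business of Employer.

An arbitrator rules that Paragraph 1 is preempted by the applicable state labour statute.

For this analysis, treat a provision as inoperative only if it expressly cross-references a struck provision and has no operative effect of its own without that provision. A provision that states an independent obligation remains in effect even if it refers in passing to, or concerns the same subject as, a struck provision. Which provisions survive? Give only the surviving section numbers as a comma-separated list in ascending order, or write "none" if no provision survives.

Paragraph 1 is struck. Nothing else in the Agreement is defined by reference to Paragraph 1. Paragraph 3 ties Paragraph 2, Paragraph 4, and Paragraph 5 together, but none of those is affected here; the remaining provisions continue in force under Paragraph 3. Paragraph 2, Paragraph 3, Paragraph 4, and Paragraph 5 remain in effect.

2, 3, 4, 5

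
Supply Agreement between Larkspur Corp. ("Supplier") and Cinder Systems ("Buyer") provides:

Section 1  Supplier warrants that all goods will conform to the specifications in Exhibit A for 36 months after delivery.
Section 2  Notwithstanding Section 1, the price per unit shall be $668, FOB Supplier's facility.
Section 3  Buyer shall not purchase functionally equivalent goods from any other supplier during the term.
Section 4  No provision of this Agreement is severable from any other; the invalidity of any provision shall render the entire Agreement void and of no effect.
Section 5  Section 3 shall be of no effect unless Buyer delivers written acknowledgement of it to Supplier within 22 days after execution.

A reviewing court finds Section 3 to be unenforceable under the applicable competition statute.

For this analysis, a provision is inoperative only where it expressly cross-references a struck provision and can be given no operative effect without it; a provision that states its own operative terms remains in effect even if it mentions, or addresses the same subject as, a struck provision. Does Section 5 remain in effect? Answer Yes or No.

Section 3 is struck. Section 5 has no operative effect of its own apart from Section 3 and is therefore inoperative. Section 4 provides that the Agreement is not severable, so the invalidity of any one provision voids the entire Agreement. No provision of the Agreement survives. Section 5 is among the inoperative provisions, so the answer is no.

No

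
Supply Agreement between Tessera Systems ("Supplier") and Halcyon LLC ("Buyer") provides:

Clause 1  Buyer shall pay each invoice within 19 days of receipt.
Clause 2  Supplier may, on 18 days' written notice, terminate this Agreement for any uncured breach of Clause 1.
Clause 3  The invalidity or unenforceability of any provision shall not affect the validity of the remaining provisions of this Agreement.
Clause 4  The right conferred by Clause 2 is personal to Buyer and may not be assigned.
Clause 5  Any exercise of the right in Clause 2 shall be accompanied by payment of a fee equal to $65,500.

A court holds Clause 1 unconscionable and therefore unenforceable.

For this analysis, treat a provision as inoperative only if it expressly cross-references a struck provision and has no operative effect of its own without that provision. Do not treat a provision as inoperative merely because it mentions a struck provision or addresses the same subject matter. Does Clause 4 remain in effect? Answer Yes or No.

No

Clause 1 is struck. Clause 2 operates only by reference to Clause 1, so it falls with Clause 1. Clause 4 merely fixes the non-assignment of Clause 2; with Clause 2 gone it has nothing to operate on and falls away. The only function of Clause 5 is the exercise fee for Clause 2, so it cannot stand once Clause 2 is removed. Under the severability clause in Clause 3, the remaining provisions continue in force. Only Clause 3 remains in effect. Clause 4 is among the inoperative provisions, so the answer is no.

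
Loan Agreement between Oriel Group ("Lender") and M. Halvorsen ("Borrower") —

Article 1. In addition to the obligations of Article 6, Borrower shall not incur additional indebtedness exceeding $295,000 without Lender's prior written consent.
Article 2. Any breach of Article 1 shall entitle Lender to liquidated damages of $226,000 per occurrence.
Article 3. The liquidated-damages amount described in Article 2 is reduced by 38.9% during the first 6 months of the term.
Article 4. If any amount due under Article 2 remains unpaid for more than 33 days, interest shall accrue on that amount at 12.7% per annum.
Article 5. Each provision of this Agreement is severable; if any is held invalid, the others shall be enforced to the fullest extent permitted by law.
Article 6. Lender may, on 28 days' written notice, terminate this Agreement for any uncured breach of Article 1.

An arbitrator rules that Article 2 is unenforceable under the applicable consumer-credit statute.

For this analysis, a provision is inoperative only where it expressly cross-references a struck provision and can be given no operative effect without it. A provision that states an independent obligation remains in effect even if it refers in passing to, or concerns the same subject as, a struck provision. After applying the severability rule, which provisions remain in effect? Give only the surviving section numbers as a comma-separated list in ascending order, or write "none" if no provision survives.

1, 5, 6

Article 2 is struck. Article 3 has no operative effect of its own apart from Article 2 and is therefore inoperative. Article 4 has no operative effect of its own apart from Article 2 and is therefore inoperative. Under the severability clause in Article 5, the remaining provisions continue in force. That leaves Article 1, Article 5, and Article 6 in effect.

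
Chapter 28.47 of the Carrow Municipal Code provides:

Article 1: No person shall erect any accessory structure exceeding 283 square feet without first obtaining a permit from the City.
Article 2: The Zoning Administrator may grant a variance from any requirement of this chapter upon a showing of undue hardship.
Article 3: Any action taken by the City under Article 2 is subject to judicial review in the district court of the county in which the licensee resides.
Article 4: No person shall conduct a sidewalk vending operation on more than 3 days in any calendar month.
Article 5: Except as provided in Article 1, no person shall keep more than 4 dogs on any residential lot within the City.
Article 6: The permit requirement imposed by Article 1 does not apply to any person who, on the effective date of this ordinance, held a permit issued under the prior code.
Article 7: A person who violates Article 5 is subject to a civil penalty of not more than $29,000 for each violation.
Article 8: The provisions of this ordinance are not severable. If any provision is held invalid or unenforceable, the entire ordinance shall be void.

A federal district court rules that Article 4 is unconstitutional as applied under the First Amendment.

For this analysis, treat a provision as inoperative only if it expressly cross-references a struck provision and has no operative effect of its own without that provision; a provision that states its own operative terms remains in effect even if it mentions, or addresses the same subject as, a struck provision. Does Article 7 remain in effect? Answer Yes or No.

No

Article 4 is struck. Nothing else in the ordinance is defined by reference to Article 4. Article 8 provides that the ordinance is not severable, so the invalidity of any one provision voids the entire ordinance. No provision of the ordinance survives. Article 7 is among the inoperative provisions, so the answer is no.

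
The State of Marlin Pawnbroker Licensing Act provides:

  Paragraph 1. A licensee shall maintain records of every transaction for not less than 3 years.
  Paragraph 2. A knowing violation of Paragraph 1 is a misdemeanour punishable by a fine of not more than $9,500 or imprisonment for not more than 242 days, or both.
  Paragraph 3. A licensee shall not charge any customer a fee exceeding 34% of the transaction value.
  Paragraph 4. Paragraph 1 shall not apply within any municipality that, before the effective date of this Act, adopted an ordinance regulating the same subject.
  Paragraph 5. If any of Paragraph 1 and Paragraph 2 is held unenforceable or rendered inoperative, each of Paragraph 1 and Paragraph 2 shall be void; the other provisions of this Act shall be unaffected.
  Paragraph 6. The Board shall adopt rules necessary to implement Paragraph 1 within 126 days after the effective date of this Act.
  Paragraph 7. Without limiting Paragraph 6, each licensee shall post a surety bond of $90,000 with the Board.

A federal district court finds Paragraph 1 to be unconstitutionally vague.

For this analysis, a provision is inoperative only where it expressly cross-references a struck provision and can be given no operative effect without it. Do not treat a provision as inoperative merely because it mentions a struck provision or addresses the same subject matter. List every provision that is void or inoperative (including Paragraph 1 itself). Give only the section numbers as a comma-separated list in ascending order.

1, 2, 4, 6

Paragraph 1 is struck. The only function of Paragraph 2 is the criminal penalty for violating Paragraph 1, so it cannot stand once Paragraph 1 is removed. The only function of Paragraph 4 is the local-preemption carve-out from Paragraph 1, so it cannot stand once Paragraph 1 is removed. Paragraph 6 has no operative effect of its own apart from Paragraph 1 and is therefore inoperative. Although Paragraph 7 refers to Paragraph 6, its operative terms do not depend on Paragraph 6, so it remains in effect. Paragraph 5 declares Paragraph 1 and Paragraph 2 mutually dependent; since one of them has fallen, all of them are of no effect. The remainder continues in force under Paragraph 5. The provisions still in force are Paragraph 3, Paragraph 5, and Paragraph 7.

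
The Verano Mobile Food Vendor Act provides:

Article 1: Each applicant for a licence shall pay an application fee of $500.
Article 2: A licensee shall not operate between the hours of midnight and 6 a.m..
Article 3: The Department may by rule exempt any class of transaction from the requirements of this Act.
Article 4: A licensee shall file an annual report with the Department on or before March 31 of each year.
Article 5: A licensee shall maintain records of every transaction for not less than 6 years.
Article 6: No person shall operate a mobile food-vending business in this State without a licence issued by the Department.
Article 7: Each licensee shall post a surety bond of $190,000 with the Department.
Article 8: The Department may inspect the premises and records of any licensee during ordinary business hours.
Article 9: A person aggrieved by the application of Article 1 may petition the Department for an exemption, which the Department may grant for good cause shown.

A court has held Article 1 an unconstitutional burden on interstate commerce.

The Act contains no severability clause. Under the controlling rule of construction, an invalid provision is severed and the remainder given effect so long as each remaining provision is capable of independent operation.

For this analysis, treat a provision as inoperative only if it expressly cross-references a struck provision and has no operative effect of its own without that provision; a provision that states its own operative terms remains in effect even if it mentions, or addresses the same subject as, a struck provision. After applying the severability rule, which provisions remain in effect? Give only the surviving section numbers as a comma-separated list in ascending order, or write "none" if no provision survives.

Article 1 is struck. Article 9 has no operative effect of its own apart from Article 1 and is therefore inoperative. With no severability clause, the stated default rule severs what cannot stand and enforces each remaining provision that can operate on its own. Article 2, Article 3, Article 4, Article 5, Article 6, Article 7, and Article 8 remain in effect.

2, 3, 4, 5, 6, 7, 8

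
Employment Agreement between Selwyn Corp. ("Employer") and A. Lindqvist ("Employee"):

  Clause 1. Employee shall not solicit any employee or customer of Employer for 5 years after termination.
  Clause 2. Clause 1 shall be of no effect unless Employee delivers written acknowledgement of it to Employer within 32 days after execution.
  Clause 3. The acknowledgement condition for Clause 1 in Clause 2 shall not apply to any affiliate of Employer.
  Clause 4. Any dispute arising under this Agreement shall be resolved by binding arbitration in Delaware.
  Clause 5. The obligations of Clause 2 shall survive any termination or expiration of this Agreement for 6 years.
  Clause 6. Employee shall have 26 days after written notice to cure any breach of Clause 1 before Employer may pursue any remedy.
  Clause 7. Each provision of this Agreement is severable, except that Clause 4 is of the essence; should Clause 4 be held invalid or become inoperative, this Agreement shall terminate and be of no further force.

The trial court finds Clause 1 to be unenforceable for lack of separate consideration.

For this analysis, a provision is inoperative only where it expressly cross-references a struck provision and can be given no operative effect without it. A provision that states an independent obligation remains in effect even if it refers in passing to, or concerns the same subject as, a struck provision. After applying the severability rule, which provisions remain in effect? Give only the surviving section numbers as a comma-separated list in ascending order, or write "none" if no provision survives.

4, 7

Clause 1 is struck. The only function of Clause 2 is the acknowledgement condition for Clause 1, so it cannot stand once Clause 1 is removed. Clause 6 merely fixes the cure period for breach of Clause 1; with Clause 1 gone it has nothing to operate on and falls away. Clause 3 operates only by reference to Clause 2, so it falls with Clause 2. Clause 5 operates only by reference to Clause 2, so it falls with Clause 2. Clause 7 makes Clause 4 an essential term, but Clause 4 is unaffected, so the severability proviso in Clause 7 preserves the remaining provisions. The provisions still in force are Clause 4 and Clause 7.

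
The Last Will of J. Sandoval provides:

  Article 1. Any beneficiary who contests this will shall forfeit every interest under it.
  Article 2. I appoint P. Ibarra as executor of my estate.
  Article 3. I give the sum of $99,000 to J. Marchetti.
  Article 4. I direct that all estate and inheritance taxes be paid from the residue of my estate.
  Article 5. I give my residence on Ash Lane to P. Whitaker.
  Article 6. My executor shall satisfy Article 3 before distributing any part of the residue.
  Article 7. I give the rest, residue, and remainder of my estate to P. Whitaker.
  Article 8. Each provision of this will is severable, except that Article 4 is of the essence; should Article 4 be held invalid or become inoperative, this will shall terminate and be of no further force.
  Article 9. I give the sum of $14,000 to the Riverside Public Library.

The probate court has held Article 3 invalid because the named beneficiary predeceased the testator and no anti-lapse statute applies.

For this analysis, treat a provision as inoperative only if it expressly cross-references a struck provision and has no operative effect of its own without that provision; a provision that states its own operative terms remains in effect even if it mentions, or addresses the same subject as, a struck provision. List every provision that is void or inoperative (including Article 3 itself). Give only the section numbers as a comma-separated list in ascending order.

3, 6

Article 3 is struck. Article 6 merely fixes the priority direction for Article 3; with Article 3 gone it has nothing to operate on and falls away. Article 8 makes Article 4 an essential term, but Article 4 is unaffected, so the severability proviso in Article 8 preserves the remaining provisions. That leaves Article 1, Article 2, Article 4, Article 5, Article 7, Article 8, and Article 9 in effect.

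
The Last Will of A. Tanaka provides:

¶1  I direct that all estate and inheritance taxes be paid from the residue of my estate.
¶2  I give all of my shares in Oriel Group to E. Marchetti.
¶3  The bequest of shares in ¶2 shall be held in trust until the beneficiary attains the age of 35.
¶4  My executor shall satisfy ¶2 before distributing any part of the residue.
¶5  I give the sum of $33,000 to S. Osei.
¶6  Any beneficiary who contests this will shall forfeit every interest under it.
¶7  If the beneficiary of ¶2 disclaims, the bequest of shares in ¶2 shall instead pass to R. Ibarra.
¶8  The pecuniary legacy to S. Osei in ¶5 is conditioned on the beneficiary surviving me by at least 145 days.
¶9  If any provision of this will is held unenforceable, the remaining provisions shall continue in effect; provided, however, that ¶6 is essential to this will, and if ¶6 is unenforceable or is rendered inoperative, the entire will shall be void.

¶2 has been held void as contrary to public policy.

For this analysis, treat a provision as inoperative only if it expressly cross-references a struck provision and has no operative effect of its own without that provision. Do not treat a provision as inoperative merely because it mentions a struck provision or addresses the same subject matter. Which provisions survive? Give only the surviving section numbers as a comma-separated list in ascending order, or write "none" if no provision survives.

1, 5, 6, 8, 9

¶2 is struck. ¶3 merely fixes the trust for ¶2; with ¶2 gone it has nothing to operate on and falls away. ¶4 has no operative effect of its own apart from ¶2 and is therefore inoperative. ¶7 has no operative effect of its own apart from ¶2 and is therefore inoperative. ¶9 makes ¶6 an essential term, but ¶6 is unaffected, so the severability proviso in ¶9 preserves the remaining provisions. ¶1, ¶5, ¶6, ¶8, and ¶9 remain in effect.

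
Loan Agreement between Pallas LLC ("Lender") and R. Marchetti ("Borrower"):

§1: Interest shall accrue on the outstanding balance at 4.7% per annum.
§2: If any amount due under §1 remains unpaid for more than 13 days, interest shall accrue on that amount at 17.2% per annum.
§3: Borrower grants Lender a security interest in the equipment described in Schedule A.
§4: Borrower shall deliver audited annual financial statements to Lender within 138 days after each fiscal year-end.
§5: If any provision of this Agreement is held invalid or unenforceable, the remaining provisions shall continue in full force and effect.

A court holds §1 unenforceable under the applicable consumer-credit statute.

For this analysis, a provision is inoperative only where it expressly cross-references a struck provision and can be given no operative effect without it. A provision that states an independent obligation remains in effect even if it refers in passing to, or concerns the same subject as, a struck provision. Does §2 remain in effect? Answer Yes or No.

§1 is struck. §2 has no operative effect of its own apart from §1 and is therefore inoperative. §5 is a severability clause and preserves every provision that can still be given independent effect. §3, §4, and §5 remain in effect. §2 is among the inoperative provisions, so the answer is no.

No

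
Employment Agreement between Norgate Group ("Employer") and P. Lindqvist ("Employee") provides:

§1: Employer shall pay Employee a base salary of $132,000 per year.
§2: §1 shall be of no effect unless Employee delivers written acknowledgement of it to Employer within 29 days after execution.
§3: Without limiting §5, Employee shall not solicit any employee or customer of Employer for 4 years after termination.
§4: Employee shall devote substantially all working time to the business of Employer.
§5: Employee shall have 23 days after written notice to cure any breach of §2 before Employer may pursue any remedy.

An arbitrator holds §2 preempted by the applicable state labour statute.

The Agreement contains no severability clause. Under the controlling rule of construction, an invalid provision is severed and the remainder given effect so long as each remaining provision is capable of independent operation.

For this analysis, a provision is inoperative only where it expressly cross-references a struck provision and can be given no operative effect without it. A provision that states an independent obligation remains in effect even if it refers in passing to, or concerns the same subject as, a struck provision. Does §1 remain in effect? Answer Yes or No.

§2 is struck. The only function of §5 is the cure period for breach of §2, so it cannot stand once §2 is removed. §3 mentions §5 but its own obligation stands independently of §5, so §3 is not affected. With no severability clause, the stated default rule severs what cannot stand and enforces each remaining provision that can operate on its own. The provisions still in force are §1, §3, and §4. §1 is among the surviving provisions, so the answer is yes.

Yes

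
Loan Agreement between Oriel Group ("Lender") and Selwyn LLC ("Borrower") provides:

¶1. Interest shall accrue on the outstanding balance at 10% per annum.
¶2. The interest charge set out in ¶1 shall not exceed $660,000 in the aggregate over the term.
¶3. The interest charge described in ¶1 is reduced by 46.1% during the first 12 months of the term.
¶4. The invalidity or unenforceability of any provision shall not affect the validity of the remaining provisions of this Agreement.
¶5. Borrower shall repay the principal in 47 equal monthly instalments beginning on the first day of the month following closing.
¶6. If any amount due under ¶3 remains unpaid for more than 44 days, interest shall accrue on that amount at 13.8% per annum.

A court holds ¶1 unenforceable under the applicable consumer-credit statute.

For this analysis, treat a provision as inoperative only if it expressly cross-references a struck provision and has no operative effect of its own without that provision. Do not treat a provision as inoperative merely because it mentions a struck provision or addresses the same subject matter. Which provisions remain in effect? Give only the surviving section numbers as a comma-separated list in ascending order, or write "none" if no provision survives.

¶1 is struck. The whole of ¶2 is the aggregate cap on the interest charge, defined by reference to ¶1, so ¶2 cannot stand once ¶1 is removed. ¶3 operates only by reference to ¶1, so it falls with ¶1. ¶6 has no operative effect of its own apart from ¶3 and is therefore inoperative. ¶4 is a severability clause and preserves every provision that can still be given independent effect. The provisions still in force are ¶4 and ¶5.

4, 5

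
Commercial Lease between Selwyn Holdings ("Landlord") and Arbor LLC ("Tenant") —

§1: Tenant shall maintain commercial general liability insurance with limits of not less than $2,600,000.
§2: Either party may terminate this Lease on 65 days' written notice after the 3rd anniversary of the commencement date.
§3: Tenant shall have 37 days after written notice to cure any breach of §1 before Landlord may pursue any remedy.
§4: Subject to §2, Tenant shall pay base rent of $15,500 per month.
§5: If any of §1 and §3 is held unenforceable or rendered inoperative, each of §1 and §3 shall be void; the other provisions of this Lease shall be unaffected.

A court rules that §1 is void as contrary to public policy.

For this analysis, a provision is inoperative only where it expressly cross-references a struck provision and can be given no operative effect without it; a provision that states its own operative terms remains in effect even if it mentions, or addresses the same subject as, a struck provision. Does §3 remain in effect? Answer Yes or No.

§1 is struck. The only function of §3 is the cure period for breach of §1, so it cannot stand once §1 is removed. §5 declares §1 and §3 mutually dependent; since one of them has fallen, all of them are of no effect. The remainder continues in force under §5. The provisions still in force are §2, §4, and §5. §3 is among the inoperative provisions, so the answer is no.

No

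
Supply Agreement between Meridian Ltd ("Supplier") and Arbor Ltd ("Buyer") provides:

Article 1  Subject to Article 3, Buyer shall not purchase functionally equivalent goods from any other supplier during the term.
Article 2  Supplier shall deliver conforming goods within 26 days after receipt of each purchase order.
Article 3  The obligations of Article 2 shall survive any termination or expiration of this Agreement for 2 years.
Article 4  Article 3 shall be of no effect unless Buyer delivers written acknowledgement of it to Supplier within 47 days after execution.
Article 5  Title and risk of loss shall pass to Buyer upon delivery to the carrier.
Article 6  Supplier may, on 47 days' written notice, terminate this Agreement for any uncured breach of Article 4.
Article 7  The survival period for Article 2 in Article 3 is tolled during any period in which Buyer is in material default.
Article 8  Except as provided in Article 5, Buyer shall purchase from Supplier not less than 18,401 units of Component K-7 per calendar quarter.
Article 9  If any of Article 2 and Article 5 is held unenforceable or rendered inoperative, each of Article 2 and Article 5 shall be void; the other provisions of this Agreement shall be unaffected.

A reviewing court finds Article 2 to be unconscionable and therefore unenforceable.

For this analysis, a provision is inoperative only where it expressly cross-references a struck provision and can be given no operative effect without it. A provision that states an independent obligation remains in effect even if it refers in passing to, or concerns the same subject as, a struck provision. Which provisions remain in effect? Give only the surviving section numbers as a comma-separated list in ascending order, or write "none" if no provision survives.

1, 8, 9

Article 2 is struck. Article 3 merely fixes the survival period for Article 2; with Article 2 gone it has nothing to operate on and falls away. Article 4 has no operative effect of its own apart from Article 3 and is therefore inoperative. Article 7 operates only by reference to Article 3, so it falls with Article 3. Article 6 has no operative effect of its own apart from Article 4 and is therefore inoperative. Although Article 8 refers to Article 5, its operative terms do not depend on Article 5, so it remains in effect. Article 1 mentions Article 3 but its own obligation stands independently of Article 3, so Article 1 is not affected. Article 9 declares Article 2 and Article 5 mutually dependent; since one of them has fallen, all of them are of no effect. That brings down Article 5 as well. The remainder continues in force under Article 9. That leaves Article 1, Article 8, and Article 9 in effect.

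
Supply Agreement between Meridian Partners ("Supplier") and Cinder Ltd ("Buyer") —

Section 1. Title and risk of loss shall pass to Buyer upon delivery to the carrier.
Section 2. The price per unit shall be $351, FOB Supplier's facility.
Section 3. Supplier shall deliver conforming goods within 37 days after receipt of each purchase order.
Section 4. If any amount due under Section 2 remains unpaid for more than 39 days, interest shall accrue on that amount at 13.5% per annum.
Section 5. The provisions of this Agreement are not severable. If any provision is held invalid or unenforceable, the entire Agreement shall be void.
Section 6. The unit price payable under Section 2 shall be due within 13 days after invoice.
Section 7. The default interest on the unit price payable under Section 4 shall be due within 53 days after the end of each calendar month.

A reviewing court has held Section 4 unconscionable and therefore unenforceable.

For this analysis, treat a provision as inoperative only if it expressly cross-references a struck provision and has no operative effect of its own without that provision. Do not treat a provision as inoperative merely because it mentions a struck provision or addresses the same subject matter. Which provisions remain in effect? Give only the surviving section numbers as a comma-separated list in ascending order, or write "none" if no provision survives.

Section 4 is struck. Section 7 does nothing except set the payment deadline for the default interest on the unit price by reference to Section 4; with Section 4 gone it has no independent effect and is inoperative. Section 5 provides that the Agreement is not severable, so the invalidity of any one provision voids the entire Agreement. No provision of the Agreement survives.

none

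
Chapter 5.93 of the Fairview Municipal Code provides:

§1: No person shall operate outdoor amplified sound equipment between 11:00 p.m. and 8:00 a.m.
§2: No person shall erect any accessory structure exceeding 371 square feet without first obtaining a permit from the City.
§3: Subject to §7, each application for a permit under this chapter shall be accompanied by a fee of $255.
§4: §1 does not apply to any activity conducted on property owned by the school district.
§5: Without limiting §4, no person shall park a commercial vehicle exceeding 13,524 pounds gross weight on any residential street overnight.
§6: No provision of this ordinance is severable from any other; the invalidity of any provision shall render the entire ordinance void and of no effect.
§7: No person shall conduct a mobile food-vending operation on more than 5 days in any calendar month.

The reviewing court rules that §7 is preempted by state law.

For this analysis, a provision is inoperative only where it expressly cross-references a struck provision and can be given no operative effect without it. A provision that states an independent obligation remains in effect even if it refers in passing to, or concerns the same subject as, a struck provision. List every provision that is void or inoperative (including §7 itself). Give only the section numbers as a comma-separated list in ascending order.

§7 is struck. No other provision's operative terms depend on §7. §6 provides that the ordinance is not severable, so the invalidity of any one provision voids the entire ordinance. No provision of the ordinance survives.

1, 2, 3, 4, 5, 6, 7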